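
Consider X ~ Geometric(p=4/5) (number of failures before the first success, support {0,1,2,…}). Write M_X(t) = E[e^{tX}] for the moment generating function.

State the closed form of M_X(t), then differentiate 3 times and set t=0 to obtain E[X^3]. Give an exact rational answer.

E[X^3] = D^3[M](0) = 23/32

M_X(t) = 4/(5*(1 - e^(t)/5))
D^3[M](t) = (4*e^(3*t) + 80*e^(2*t) + 100*e^(t))/(e^(4*t) - 20*e^(3*t) + 150*e^(2*t) - 500*e^(t) + 625)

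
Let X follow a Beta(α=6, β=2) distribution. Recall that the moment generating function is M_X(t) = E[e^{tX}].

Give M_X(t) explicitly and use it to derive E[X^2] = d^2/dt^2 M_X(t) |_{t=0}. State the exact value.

M_X(t) = ₁F₁(6; 8; t)
M^(2)(t) = 7*₁F₁(8; 10; t)/12

E[X^2] = M^(2)(0) = 7/12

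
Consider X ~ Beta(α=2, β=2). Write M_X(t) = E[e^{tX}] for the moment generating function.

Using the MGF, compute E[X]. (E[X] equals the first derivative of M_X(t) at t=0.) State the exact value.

M_X(t) = ₁F₁(2; 4; t)
M^(1)(t) = ₁F₁(3; 5; t)/2

E[X] = M^(1)(0) = 1/2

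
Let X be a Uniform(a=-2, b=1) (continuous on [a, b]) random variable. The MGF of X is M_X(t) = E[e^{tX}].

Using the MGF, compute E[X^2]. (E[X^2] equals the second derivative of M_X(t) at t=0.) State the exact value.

M_X(t) = (e^(t) - e^(-2*t))/(3*t)
M′(t) = (t*e^(3*t) + 2*t - e^(3*t) + 1)*e^(-2*t)/(3*t^2)
M′′(t) = (t^2*e^(3*t) - 4*t^2 - 2*t*e^(3*t) - 4*t + 2*e^(3*t) - 2)*e^(-2*t)/(3*t^3)

E[X^2] = M′′(0) = 1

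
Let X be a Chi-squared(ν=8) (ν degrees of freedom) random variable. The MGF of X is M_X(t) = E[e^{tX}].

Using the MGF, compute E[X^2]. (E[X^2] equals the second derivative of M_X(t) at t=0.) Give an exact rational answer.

E[X^2] = M^(2)(0) = 80

M_X(t) = (1 - 2*t)^(-4)
M^(2)(t) = 80/(64*t^6 - 192*t^5 + 240*t^4 - 160*t^3 + 60*t^2 - 12*t + 1)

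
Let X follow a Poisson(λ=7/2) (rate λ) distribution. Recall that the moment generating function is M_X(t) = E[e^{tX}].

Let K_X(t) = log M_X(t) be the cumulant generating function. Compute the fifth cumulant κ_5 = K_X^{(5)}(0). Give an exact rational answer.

M_X(t) = e^(7*e^(t)/2 - 7/2)
K_X(t) = log M_X(t) = 7*e^(t)/2 - 7/2
dK/dt = 7*e^(t)/2
d^2K/dt^2 = 7*e^(t)/2
d^3K/dt^3 = 7*e^(t)/2
d^4K/dt^4 = 7*e^(t)/2
d^5K/dt^5 = 7*e^(t)/2

κ_5 = d^5K/dt^5 |_{t=0} = 7/2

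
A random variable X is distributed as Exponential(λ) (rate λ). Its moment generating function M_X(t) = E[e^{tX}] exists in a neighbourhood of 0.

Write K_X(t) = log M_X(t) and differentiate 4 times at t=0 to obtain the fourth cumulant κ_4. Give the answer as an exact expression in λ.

M_X(t) = λ/(λ - t)
K_X(t) = log M_X(t) = log(λ) - log(λ - t)
dK/dt = -1/(-λ + t)
d^2K/dt^2 = 1/(λ^2 - 2*λ*t + t^2)
d^3K/dt^3 = -2/(-λ^3 + 3*λ^2*t - 3*λ*t^2 + t^3)
d^4K/dt^4 = 6/(λ^4 - 4*λ^3*t + 6*λ^2*t^2 - 4*λ*t^3 + t^4)

κ_4 = d^4K/dt^4 |_{t=0} = 6/λ^4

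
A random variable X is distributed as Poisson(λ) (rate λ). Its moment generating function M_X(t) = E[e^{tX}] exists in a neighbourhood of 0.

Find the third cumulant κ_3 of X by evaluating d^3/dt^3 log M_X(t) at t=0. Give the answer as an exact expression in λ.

M_X(t) = e^(λ*(e^(t) - 1))
K_X(t) = log M_X(t) = λ*(e^(t) - 1)
K^(3)(t) = λ*e^(t)

κ_3 = K^(3)(0) = λ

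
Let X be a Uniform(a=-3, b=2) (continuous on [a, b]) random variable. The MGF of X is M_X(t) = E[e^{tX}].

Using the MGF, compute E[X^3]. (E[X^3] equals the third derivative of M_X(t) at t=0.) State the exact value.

M_X(t) = (e^(2*t) - e^(-3*t))/(5*t)
D^3[M](t) = (8*t^3*e^(5*t) + 27*t^3 - 12*t^2*e^(5*t) + 27*t^2 + 12*t*e^(5*t) + 18*t - 6*e^(5*t) + 6)*e^(-3*t)/(5*t^4)

E[X^3] = D^3[M](0) = -13/4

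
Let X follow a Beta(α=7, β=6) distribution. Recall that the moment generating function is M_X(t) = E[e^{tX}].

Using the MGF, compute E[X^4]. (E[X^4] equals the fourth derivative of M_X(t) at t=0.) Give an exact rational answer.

M_X(t) = ₁F₁(7; 13; t)
dM/dt = 7*₁F₁(8; 14; t)/13
d^2M/dt^2 = 4*₁F₁(9; 15; t)/13
d^3M/dt^3 = 12*₁F₁(10; 16; t)/65
d^4M/dt^4 = 3*₁F₁(11; 17; t)/26

E[X^4] = d^4M/dt^4 |_{t=0} = 3/26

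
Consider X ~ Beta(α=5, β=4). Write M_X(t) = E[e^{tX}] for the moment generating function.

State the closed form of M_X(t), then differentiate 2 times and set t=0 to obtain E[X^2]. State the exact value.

M_X(t) = ₁F₁(5; 9; t)
D^2[M](t) = ₁F₁(7; 11; t)/3

E[X^2] = D^2[M](0) = 1/3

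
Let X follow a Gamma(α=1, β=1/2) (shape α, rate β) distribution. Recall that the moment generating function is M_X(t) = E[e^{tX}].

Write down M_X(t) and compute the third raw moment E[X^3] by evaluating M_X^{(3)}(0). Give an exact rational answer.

E[X^3] = M′′′(0) = 48

M_X(t) = 1/(2*(1/2 - t))
M′(t) = 2/(4*t^2 - 4*t + 1)
M′′(t) = -8/(8*t^3 - 12*t^2 + 6*t - 1)
M′′′(t) = 48/(16*t^4 - 32*t^3 + 24*t^2 - 8*t + 1)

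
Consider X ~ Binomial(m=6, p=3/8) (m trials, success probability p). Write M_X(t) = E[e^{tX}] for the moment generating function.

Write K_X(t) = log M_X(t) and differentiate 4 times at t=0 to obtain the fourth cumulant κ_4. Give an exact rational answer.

M_X(t) = (3*e^(t)/8 + 5/8)^6
K_X(t) = log M_X(t) = 6*log(3*e^(t)/8 + 5/8)
K′(t) = 18*e^(t)/(3*e^(t) + 5)
K′′(t) = 90*e^(t)/(9*e^(2*t) + 30*e^(t) + 25)
K′′′(t) = (-270*e^(2*t) + 450*e^(t))/(27*e^(3*t) + 135*e^(2*t) + 225*e^(t) + 125)
K′′′′(t) = (810*e^(3*t) - 5400*e^(2*t) + 2250*e^(t))/(81*e^(4*t) + 540*e^(3*t) + 1350*e^(2*t) + 1500*e^(t) + 625)

κ_4 = K′′′′(0) = -585/1024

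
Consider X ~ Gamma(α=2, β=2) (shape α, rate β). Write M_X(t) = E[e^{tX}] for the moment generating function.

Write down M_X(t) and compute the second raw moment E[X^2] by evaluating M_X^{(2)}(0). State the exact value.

E[X^2] = d^2M/dt^2 |_{t=0} = 3/2

M_X(t) = 4/(2 - t)^2
dM/dt = -8/(t^3 - 6*t^2 + 12*t - 8)
d^2M/dt^2 = 24/(t^4 - 8*t^3 + 24*t^2 - 32*t + 16)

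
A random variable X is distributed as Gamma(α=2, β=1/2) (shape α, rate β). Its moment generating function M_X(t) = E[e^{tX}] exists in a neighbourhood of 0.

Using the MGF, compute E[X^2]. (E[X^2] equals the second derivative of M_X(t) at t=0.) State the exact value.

E[X^2] = M^(2)(0) = 24

M_X(t) = 1/(4*(1/2 - t)^2)
M^(2)(t) = 24/(16*t^4 - 32*t^3 + 24*t^2 - 8*t + 1)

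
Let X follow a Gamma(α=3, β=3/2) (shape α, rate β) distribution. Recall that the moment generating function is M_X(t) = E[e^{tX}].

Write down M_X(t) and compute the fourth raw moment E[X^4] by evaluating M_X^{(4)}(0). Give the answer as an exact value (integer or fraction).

E[X^4] = d^4M/dt^4 |_{t=0} = 640/9

M_X(t) = 27/(8*(3/2 - t)^3)
dM/dt = 162/(16*t^4 - 96*t^3 + 216*t^2 - 216*t + 81)
d^2M/dt^2 = -1296/(32*t^5 - 240*t^4 + 720*t^3 - 1080*t^2 + 810*t - 243)
d^3M/dt^3 = 12960/(64*t^6 - 576*t^5 + 2160*t^4 - 4320*t^3 + 4860*t^2 - 2916*t + 729)
d^4M/dt^4 = -155520/(128*t^7 - 1344*t^6 + 6048*t^5 - 15120*t^4 + 22680*t^3 - 20412*t^2 + 10206*t - 2187)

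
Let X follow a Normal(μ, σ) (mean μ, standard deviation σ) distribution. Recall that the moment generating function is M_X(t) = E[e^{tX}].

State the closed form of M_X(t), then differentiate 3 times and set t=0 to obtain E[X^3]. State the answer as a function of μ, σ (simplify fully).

M_X(t) = e^(μ*t + σ^2*t^2/2)

E[X^3] = M^(3)(0) = μ*(μ^2 + 3*σ^2)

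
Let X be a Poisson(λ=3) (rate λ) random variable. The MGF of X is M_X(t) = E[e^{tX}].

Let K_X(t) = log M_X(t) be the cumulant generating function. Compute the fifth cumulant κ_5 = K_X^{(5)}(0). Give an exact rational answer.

M_X(t) = e^(3*e^(t) - 3)
K_X(t) = log M_X(t) = 3*e^(t) - 3
dK/dt = 3*e^(t)
d^2K/dt^2 = 3*e^(t)
d^3K/dt^3 = 3*e^(t)
d^4K/dt^4 = 3*e^(t)
d^5K/dt^5 = 3*e^(t)

κ_5 = d^5K/dt^5 |_{t=0} = 3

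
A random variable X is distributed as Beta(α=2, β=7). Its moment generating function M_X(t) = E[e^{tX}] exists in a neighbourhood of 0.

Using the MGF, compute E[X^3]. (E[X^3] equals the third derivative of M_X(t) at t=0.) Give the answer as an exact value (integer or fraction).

M_X(t) = ₁F₁(2; 9; t)
dM/dt = 2*₁F₁(3; 10; t)/9
d^2M/dt^2 = ₁F₁(4; 11; t)/15
d^3M/dt^3 = 4*₁F₁(5; 12; t)/165

E[X^3] = d^3M/dt^3 |_{t=0} = 4/165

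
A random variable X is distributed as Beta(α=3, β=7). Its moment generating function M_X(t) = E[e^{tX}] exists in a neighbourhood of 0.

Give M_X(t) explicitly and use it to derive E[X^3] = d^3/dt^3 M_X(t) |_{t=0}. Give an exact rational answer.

M_X(t) = ₁F₁(3; 10; t)
M^(3)(t) = ₁F₁(6; 13; t)/22

E[X^3] = M^(3)(0) = 1/22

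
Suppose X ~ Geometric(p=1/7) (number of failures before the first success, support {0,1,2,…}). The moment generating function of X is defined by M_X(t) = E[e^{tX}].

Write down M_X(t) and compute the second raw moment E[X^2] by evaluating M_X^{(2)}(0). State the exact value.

M_X(t) = 1/(7*(1 - 6*e^(t)/7))
D^2[M](t) = (-36*e^(2*t) - 42*e^(t))/(216*e^(3*t) - 756*e^(2*t) + 882*e^(t) - 343)

E[X^2] = D^2[M](0) = 78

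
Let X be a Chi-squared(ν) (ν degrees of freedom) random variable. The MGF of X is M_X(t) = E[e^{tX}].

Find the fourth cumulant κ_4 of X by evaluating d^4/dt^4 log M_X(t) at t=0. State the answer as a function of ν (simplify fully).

κ_4 = d^4K/dt^4 |_{t=0} = 48*ν

M_X(t) = (1 - 2*t)^(-ν/2)
K_X(t) = log M_X(t) = -ν*log(1 - 2*t)/2
dK/dt = -ν/(2*t - 1)
d^2K/dt^2 = 2*ν/(4*t^2 - 4*t + 1)
d^3K/dt^3 = -8*ν/(8*t^3 - 12*t^2 + 6*t - 1)
d^4K/dt^4 = 48*ν/(16*t^4 - 32*t^3 + 24*t^2 - 8*t + 1)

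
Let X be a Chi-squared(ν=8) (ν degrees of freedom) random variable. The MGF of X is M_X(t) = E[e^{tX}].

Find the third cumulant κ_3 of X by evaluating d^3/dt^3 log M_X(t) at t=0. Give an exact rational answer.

M_X(t) = (1 - 2*t)^(-4)
K_X(t) = log M_X(t) = -4*log(1 - 2*t)
dK/dt = -8/(2*t - 1)
d^2K/dt^2 = 16/(4*t^2 - 4*t + 1)
d^3K/dt^3 = -64/(8*t^3 - 12*t^2 + 6*t - 1)

κ_3 = d^3K/dt^3 |_{t=0} = 64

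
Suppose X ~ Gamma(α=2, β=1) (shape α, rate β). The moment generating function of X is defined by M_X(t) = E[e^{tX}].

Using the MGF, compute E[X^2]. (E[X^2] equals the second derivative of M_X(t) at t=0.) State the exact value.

E[X^2] = d^2M/dt^2 |_{t=0} = 6

M_X(t) = (1 - t)^(-2)
dM/dt = -2/(t^3 - 3*t^2 + 3*t - 1)
d^2M/dt^2 = 6/(t^4 - 4*t^3 + 6*t^2 - 4*t + 1)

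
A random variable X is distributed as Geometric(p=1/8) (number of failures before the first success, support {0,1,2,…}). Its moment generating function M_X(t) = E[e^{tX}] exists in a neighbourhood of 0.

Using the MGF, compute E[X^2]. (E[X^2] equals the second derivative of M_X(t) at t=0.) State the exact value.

M_X(t) = 1/(8*(1 - 7*e^(t)/8))
D^2[M](t) = (-49*e^(2*t) - 56*e^(t))/(343*e^(3*t) - 1176*e^(2*t) + 1344*e^(t) - 512)

E[X^2] = D^2[M](0) = 105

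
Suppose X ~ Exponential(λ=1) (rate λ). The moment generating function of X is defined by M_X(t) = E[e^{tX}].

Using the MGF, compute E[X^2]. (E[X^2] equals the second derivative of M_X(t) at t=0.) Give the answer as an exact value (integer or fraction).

M_X(t) = 1/(1 - t)
M′(t) = 1/(t^2 - 2*t + 1)
M′′(t) = -2/(t^3 - 3*t^2 + 3*t - 1)

E[X^2] = M′′(0) = 2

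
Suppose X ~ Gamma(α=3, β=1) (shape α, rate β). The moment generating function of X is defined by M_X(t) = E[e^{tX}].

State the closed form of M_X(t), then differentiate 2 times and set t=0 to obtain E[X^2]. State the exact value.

E[X^2] = d^2M/dt^2 |_{t=0} = 12

M_X(t) = (1 - t)^(-3)
dM/dt = 3/(t^4 - 4*t^3 + 6*t^2 - 4*t + 1)
d^2M/dt^2 = -12/(t^5 - 5*t^4 + 10*t^3 - 10*t^2 + 5*t - 1)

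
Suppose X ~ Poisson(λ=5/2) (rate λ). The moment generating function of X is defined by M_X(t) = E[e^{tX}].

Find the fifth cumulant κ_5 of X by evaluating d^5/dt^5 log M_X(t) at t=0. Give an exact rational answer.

κ_5 = K^(5)(0) = 5/2

M_X(t) = e^(5*e^(t)/2 - 5/2)
K_X(t) = log M_X(t) = 5*e^(t)/2 - 5/2
K^(5)(t) = 5*e^(t)/2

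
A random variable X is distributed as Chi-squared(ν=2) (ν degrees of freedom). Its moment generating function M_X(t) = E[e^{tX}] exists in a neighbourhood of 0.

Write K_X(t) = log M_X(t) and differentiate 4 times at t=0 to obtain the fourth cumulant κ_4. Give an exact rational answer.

M_X(t) = 1/(1 - 2*t)
K_X(t) = log M_X(t) = -log(1 - 2*t)
K^(4)(t) = 96/(16*t^4 - 32*t^3 + 24*t^2 - 8*t + 1)

κ_4 = K^(4)(0) = 96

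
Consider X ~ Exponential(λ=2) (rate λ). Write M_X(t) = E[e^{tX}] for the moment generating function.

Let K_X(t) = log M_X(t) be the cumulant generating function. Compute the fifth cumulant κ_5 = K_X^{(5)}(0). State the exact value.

κ_5 = K^(5)(0) = 3/4

M_X(t) = 2/(2 - t)
K_X(t) = log M_X(t) = -log(2 - t) + log(2)
K^(5)(t) = -24/(t^5 - 10*t^4 + 40*t^3 - 80*t^2 + 80*t - 32)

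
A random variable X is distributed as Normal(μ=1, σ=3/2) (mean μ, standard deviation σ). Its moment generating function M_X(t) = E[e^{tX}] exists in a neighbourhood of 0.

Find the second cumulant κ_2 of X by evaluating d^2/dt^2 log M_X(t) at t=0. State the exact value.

κ_2 = D^2[K](0) = 9/4

M_X(t) = e^(9*t^2/8 + t)
K_X(t) = log M_X(t) = 9*t^2/8 + t
D^2[K](t) = 9/4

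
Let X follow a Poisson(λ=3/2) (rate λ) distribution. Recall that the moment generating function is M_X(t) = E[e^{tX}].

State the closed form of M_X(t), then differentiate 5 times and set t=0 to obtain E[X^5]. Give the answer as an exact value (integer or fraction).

E[X^5] = D^5[M](0) = 5691/32

M_X(t) = e^(3*e^(t)/2 - 3/2)
D^5[M](t) = (243*e^(5*t)*e^(3*e^(t)/2) + 1620*e^(4*t)*e^(3*e^(t)/2) + 2700*e^(3*t)*e^(3*e^(t)/2) + 1080*e^(2*t)*e^(3*e^(t)/2) + 48*e^(t)*e^(3*e^(t)/2))*e^(-3/2)/32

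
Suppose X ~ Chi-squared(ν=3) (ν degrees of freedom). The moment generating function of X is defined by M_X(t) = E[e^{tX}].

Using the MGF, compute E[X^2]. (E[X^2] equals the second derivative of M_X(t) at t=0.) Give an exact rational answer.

E[X^2] = M′′(0) = 15

M_X(t) = (1 - 2*t)^(-3/2)
M′(t) = 3/(4*t^2*√(1 - 2*t) - 4*t*√(1 - 2*t) + √(1 - 2*t))
M′′(t) = -15/(8*t^3*√(1 - 2*t) - 12*t^2*√(1 - 2*t) + 6*t*√(1 - 2*t) - √(1 - 2*t))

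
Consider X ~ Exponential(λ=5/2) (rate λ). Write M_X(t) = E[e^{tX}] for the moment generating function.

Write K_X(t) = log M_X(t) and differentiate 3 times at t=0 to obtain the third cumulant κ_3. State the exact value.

κ_3 = K^(3)(0) = 16/125

M_X(t) = 5/(2*(5/2 - t))
K_X(t) = log M_X(t) = -log(5/2 - t) - log(2) + log(5)
K^(3)(t) = -16/(8*t^3 - 60*t^2 + 150*t - 125)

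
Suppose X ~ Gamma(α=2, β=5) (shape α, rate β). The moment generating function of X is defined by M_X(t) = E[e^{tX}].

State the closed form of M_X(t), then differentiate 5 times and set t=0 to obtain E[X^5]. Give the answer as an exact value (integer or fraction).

E[X^5] = D^5[M](0) = 144/625

M_X(t) = 25/(5 - t)^2
D^5[M](t) = -18000/(t^7 - 35*t^6 + 525*t^5 - 4375*t^4 + 21875*t^3 - 65625*t^2 + 109375*t - 78125)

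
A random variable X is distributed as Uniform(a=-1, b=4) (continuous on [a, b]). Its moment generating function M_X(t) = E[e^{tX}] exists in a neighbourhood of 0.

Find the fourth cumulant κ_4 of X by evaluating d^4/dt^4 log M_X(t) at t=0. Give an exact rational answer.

M_X(t) = (e^(4*t) - e^(-t))/(5*t)
K_X(t) = log M_X(t) = -log(t) + log(e^(4*t) - e^(-t)) - log(5)
K′(t) = (4*t*e^(5*t) + t - e^(5*t) + 1)/(t*e^(5*t) - t)
K′′(t) = (-25*t^2*e^(5*t) + e^(10*t) - 2*e^(5*t) + 1)/(t^2*e^(10*t) - 2*t^2*e^(5*t) + t^2)
K′′′(t) = (125*t^3*e^(10*t) + 125*t^3*e^(5*t) - 2*e^(15*t) + 6*e^(10*t) - 6*e^(5*t) + 2)/(t^3*e^(15*t) - 3*t^3*e^(10*t) + 3*t^3*e^(5*t) - t^3)

κ_4 = K′′′′(0) = -125/24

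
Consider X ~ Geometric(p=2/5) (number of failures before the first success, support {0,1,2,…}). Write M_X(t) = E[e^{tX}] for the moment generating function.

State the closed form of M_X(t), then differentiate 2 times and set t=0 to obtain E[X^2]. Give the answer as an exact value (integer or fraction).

E[X^2] = M′′(0) = 6

M_X(t) = 2/(5*(1 - 3*e^(t)/5))
M′(t) = 6*e^(t)/(9*e^(2*t) - 30*e^(t) + 25)
M′′(t) = (-18*e^(2*t) - 30*e^(t))/(27*e^(3*t) - 135*e^(2*t) + 225*e^(t) - 125)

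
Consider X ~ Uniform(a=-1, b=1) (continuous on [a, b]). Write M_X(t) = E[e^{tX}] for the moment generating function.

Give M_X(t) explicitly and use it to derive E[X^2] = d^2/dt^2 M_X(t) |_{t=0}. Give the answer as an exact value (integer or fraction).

E[X^2] = D^2[M](0) = 1/3

M_X(t) = (e^(t) - e^(-t))/(2*t)
D^2[M](t) = (t^2*e^(2*t) - t^2 - 2*t*e^(2*t) - 2*t + 2*e^(2*t) - 2)*e^(-t)/(2*t^3)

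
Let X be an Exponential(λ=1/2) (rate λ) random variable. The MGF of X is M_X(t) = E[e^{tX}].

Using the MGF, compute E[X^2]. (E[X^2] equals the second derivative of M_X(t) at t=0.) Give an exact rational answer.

E[X^2] = D^2[M](0) = 8

M_X(t) = 1/(2*(1/2 - t))
D^2[M](t) = -8/(8*t^3 - 12*t^2 + 6*t - 1)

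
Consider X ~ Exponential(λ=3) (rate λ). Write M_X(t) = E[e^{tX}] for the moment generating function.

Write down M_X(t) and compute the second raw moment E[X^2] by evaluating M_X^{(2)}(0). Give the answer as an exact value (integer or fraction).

M_X(t) = 3/(3 - t)
M^(2)(t) = -6/(t^3 - 9*t^2 + 27*t - 27)

E[X^2] = M^(2)(0) = 2/9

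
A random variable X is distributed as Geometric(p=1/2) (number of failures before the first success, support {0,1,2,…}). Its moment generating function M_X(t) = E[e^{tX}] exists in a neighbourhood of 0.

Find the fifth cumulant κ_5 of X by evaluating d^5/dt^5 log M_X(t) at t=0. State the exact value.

M_X(t) = 1/(2*(1 - e^(t)/2))
K_X(t) = log M_X(t) = -log(1 - e^(t)/2) - log(2)
K^(5)(t) = (-2*e^(4*t) - 44*e^(3*t) - 88*e^(2*t) - 16*e^(t))/(e^(5*t) - 10*e^(4*t) + 40*e^(3*t) - 80*e^(2*t) + 80*e^(t) - 32)

κ_5 = K^(5)(0) = 150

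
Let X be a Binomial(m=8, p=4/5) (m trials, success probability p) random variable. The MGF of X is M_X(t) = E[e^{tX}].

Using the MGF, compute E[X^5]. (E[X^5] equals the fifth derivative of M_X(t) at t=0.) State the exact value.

M_X(t) = (4*e^(t)/5 + 1/5)^8

E[X^5] = D^5[M](0) = 8705056/625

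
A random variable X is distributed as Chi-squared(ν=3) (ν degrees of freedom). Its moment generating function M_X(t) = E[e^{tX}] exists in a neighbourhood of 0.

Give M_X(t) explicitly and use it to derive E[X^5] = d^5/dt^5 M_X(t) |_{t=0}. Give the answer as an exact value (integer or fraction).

E[X^5] = M^(5)(0) = 10395

M_X(t) = (1 - 2*t)^(-3/2)
M^(5)(t) = 10395/(64*t^6*√(1 - 2*t) - 192*t^5*√(1 - 2*t) + 240*t^4*√(1 - 2*t) - 160*t^3*√(1 - 2*t) + 60*t^2*√(1 - 2*t) - 12*t*√(1 - 2*t) + √(1 - 2*t))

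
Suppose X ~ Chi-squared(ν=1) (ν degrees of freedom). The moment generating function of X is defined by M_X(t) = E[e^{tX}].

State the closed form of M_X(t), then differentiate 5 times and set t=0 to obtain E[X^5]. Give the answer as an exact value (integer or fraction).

M_X(t) = 1/√(1 - 2*t)
dM/dt = -1/(2*t*√(1 - 2*t) - √(1 - 2*t))
d^2M/dt^2 = 3/(4*t^2*√(1 - 2*t) - 4*t*√(1 - 2*t) + √(1 - 2*t))
d^3M/dt^3 = -15/(8*t^3*√(1 - 2*t) - 12*t^2*√(1 - 2*t) + 6*t*√(1 - 2*t) - √(1 - 2*t))
d^4M/dt^4 = 105/(16*t^4*√(1 - 2*t) - 32*t^3*√(1 - 2*t) + 24*t^2*√(1 - 2*t) - 8*t*√(1 - 2*t) + √(1 - 2*t))
d^5M/dt^5 = -945/(32*t^5*√(1 - 2*t) - 80*t^4*√(1 - 2*t) + 80*t^3*√(1 - 2*t) - 40*t^2*√(1 - 2*t) + 10*t*√(1 - 2*t) - √(1 - 2*t))

E[X^5] = d^5M/dt^5 |_{t=0} = 945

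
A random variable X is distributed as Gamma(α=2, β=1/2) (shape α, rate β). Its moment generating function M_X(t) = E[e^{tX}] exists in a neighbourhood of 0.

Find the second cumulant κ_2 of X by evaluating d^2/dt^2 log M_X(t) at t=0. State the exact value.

κ_2 = D^2[K](0) = 8

M_X(t) = 1/(4*(1/2 - t)^2)
K_X(t) = log M_X(t) = -2*log(1/2 - t) - 2*log(2)
D^2[K](t) = 8/(4*t^2 - 4*t + 1)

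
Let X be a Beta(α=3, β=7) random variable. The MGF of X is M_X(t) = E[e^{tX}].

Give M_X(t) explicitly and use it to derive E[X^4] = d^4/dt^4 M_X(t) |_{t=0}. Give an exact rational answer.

M_X(t) = ₁F₁(3; 10; t)
D^4[M](t) = 3*₁F₁(7; 14; t)/143

E[X^4] = D^4[M](0) = 3/143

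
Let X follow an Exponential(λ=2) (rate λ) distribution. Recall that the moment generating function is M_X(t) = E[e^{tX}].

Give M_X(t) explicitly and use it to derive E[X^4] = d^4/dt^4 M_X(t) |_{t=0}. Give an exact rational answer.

M_X(t) = 2/(2 - t)
M′(t) = 2/(t^2 - 4*t + 4)
M′′(t) = -4/(t^3 - 6*t^2 + 12*t - 8)
M′′′(t) = 12/(t^4 - 8*t^3 + 24*t^2 - 32*t + 16)
M′′′′(t) = -48/(t^5 - 10*t^4 + 40*t^3 - 80*t^2 + 80*t - 32)

E[X^4] = M′′′′(0) = 3/2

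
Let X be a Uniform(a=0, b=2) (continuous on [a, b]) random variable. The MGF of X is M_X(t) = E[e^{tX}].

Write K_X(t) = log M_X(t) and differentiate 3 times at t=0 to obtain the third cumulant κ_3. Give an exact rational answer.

κ_3 = K^(3)(0) = 0

M_X(t) = (e^(2*t) - 1)/(2*t)
K_X(t) = log M_X(t) = -log(t) + log(e^(2*t) - 1) - log(2)
K^(3)(t) = (8*t^3*e^(4*t) + 8*t^3*e^(2*t) - 2*e^(6*t) + 6*e^(4*t) - 6*e^(2*t) + 2)/(t^3*e^(6*t) - 3*t^3*e^(4*t) + 3*t^3*e^(2*t) - t^3)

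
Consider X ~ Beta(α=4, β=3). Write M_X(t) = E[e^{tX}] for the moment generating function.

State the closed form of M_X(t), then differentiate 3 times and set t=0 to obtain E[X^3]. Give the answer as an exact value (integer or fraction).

M_X(t) = ₁F₁(4; 7; t)
M′(t) = 4*₁F₁(5; 8; t)/7
M′′(t) = 5*₁F₁(6; 9; t)/14
M′′′(t) = 5*₁F₁(7; 10; t)/21

E[X^3] = M′′′(0) = 5/21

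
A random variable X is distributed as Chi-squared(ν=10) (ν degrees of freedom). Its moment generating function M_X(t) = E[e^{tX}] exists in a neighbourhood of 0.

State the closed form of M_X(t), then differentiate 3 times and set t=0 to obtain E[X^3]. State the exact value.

M_X(t) = (1 - 2*t)^(-5)
M^(3)(t) = 1680/(256*t^8 - 1024*t^7 + 1792*t^6 - 1792*t^5 + 1120*t^4 - 448*t^3 + 112*t^2 - 16*t + 1)

E[X^3] = M^(3)(0) = 1680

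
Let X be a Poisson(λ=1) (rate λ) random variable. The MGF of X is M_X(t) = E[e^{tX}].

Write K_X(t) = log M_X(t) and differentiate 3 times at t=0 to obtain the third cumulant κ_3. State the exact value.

M_X(t) = e^(e^(t) - 1)
K_X(t) = log M_X(t) = e^(t) - 1
D^3[K](t) = e^(t)

κ_3 = D^3[K](0) = 1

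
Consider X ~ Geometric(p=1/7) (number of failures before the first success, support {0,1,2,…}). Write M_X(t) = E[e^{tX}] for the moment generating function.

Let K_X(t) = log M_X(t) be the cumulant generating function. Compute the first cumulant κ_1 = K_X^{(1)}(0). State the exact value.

M_X(t) = 1/(7*(1 - 6*e^(t)/7))
K_X(t) = log M_X(t) = -log(1 - 6*e^(t)/7) - log(7)
dK/dt = -6*e^(t)/(6*e^(t) - 7)

κ_1 = dK/dt |_{t=0} = 6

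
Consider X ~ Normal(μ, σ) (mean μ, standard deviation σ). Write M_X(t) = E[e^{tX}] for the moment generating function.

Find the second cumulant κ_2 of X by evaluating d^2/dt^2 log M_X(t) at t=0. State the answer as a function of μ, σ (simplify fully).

M_X(t) = e^(μ*t + σ^2*t^2/2)
K_X(t) = log M_X(t) = μ*t + σ^2*t^2/2
K^(2)(t) = σ^2

κ_2 = K^(2)(0) = σ^2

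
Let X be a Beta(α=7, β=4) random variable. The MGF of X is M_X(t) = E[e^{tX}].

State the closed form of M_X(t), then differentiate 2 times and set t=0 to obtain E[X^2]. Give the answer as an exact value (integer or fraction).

M_X(t) = ₁F₁(7; 11; t)
dM/dt = 7*₁F₁(8; 12; t)/11
d^2M/dt^2 = 14*₁F₁(9; 13; t)/33

E[X^2] = d^2M/dt^2 |_{t=0} = 14/33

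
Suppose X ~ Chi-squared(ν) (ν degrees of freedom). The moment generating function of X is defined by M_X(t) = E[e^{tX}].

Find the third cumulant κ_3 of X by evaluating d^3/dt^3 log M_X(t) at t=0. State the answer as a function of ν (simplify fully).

M_X(t) = (1 - 2*t)^(-ν/2)
K_X(t) = log M_X(t) = -ν*log(1 - 2*t)/2
K^(3)(t) = -8*ν/(8*t^3 - 12*t^2 + 6*t - 1)

κ_3 = K^(3)(0) = 8*ν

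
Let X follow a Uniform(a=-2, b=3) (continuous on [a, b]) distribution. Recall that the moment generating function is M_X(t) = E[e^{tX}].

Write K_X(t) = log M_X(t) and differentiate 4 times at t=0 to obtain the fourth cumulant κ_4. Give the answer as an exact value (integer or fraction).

κ_4 = d^4K/dt^4 |_{t=0} = -125/24

M_X(t) = (e^(3*t) - e^(-2*t))/(5*t)
K_X(t) = log M_X(t) = -log(t) + log(e^(3*t) - e^(-2*t)) - log(5)
dK/dt = (3*t*e^(5*t) + 2*t - e^(5*t) + 1)/(t*e^(5*t) - t)
d^2K/dt^2 = (-25*t^2*e^(5*t) + e^(10*t) - 2*e^(5*t) + 1)/(t^2*e^(10*t) - 2*t^2*e^(5*t) + t^2)
d^3K/dt^3 = (125*t^3*e^(10*t) + 125*t^3*e^(5*t) - 2*e^(15*t) + 6*e^(10*t) - 6*e^(5*t) + 2)/(t^3*e^(15*t) - 3*t^3*e^(10*t) + 3*t^3*e^(5*t) - t^3)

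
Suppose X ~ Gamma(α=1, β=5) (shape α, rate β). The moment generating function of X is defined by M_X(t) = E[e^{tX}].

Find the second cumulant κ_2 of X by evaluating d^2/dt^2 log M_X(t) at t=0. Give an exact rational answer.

M_X(t) = 5/(5 - t)
K_X(t) = log M_X(t) = -log(5 - t) + log(5)
D^2[K](t) = 1/(t^2 - 10*t + 25)

κ_2 = D^2[K](0) = 1/25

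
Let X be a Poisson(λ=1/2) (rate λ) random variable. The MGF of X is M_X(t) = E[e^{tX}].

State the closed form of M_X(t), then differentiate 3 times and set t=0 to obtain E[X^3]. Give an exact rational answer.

E[X^3] = D^3[M](0) = 11/8

M_X(t) = e^(e^(t)/2 - 1/2)
D^3[M](t) = (e^(3*t)*e^(e^(t)/2) + 6*e^(2*t)*e^(e^(t)/2) + 4*e^(t)*e^(e^(t)/2))*e^(-1/2)/8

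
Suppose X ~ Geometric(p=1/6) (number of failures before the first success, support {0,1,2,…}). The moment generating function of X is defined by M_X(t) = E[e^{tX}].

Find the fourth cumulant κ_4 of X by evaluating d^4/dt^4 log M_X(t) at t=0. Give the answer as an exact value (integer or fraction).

M_X(t) = 1/(6*(1 - 5*e^(t)/6))
K_X(t) = log M_X(t) = -log(1 - 5*e^(t)/6) - log(6)
D^4[K](t) = (750*e^(3*t) + 3600*e^(2*t) + 1080*e^(t))/(625*e^(4*t) - 3000*e^(3*t) + 5400*e^(2*t) - 4320*e^(t) + 1296)

κ_4 = D^4[K](0) = 5430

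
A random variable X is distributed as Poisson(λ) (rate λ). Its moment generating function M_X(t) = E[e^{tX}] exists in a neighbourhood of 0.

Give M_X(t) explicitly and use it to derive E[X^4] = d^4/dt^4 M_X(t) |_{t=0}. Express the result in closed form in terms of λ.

E[X^4] = d^4M/dt^4 |_{t=0} = λ*(λ^3 + 6*λ^2 + 7*λ + 1)

M_X(t) = e^(λ*(e^(t) - 1))
dM/dt = λ*e^(-λ)*e^(t)*e^(λ*e^(t))
d^2M/dt^2 = (λ^2*e^(2*t)*e^(λ*e^(t)) + λ*e^(t)*e^(λ*e^(t)))*e^(-λ)
d^3M/dt^3 = (λ^3*e^(3*t)*e^(λ*e^(t)) + 3*λ^2*e^(2*t)*e^(λ*e^(t)) + λ*e^(t)*e^(λ*e^(t)))*e^(-λ)
d^4M/dt^4 = (λ^4*e^(4*t)*e^(λ*e^(t)) + 6*λ^3*e^(3*t)*e^(λ*e^(t)) + 7*λ^2*e^(2*t)*e^(λ*e^(t)) + λ*e^(t)*e^(λ*e^(t)))*e^(-λ)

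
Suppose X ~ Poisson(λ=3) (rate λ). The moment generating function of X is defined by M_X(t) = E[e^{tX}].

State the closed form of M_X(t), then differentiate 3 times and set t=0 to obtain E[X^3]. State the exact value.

E[X^3] = D^3[M](0) = 57

M_X(t) = e^(3*e^(t) - 3)
D^3[M](t) = (27*e^(3*t)*e^(3*e^(t)) + 27*e^(2*t)*e^(3*e^(t)) + 3*e^(t)*e^(3*e^(t)))*e^(-3)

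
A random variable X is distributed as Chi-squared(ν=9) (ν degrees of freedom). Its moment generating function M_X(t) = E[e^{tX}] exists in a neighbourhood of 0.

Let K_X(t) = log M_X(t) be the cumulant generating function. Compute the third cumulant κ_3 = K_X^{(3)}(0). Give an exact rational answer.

M_X(t) = (1 - 2*t)^(-9/2)
K_X(t) = log M_X(t) = -9*log(1 - 2*t)/2
K′(t) = -9/(2*t - 1)
K′′(t) = 18/(4*t^2 - 4*t + 1)
K′′′(t) = -72/(8*t^3 - 12*t^2 + 6*t - 1)

κ_3 = K′′′(0) = 72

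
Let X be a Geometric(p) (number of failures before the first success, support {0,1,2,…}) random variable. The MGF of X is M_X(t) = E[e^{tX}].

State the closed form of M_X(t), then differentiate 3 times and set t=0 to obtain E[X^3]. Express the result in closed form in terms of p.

M_X(t) = p/(-(1 - p)*e^(t) + 1)
M′(t) = (-p^2*e^(t) + p*e^(t))/(p^2*e^(2*t) - 2*p*e^(2*t) + 2*p*e^(t) + e^(2*t) - 2*e^(t) + 1)

E[X^3] = M′′′(0) = -1 + 7/p - 12/p^2 + 6/p^3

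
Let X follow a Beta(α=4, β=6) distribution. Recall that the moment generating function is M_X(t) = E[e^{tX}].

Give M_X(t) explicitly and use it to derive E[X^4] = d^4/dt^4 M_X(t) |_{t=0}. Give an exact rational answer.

E[X^4] = d^4M/dt^4 |_{t=0} = 7/143

M_X(t) = ₁F₁(4; 10; t)
dM/dt = 2*₁F₁(5; 11; t)/5
d^2M/dt^2 = 2*₁F₁(6; 12; t)/11
d^3M/dt^3 = ₁F₁(7; 13; t)/11
d^4M/dt^4 = 7*₁F₁(8; 14; t)/143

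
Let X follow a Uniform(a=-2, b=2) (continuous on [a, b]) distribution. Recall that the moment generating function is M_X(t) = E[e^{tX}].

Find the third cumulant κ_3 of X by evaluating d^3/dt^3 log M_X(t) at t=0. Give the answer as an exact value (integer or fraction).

κ_3 = K′′′(0) = 0

M_X(t) = (e^(2*t) - e^(-2*t))/(4*t)
K_X(t) = log M_X(t) = -log(t) + log(e^(2*t) - e^(-2*t)) - 2*log(2)
K′(t) = (2*t*e^(4*t) + 2*t - e^(4*t) + 1)/(t*e^(4*t) - t)
K′′(t) = (-16*t^2*e^(4*t) + e^(8*t) - 2*e^(4*t) + 1)/(t^2*e^(8*t) - 2*t^2*e^(4*t) + t^2)
K′′′(t) = (64*t^3*e^(8*t) + 64*t^3*e^(4*t) - 2*e^(12*t) + 6*e^(8*t) - 6*e^(4*t) + 2)/(t^3*e^(12*t) - 3*t^3*e^(8*t) + 3*t^3*e^(4*t) - t^3)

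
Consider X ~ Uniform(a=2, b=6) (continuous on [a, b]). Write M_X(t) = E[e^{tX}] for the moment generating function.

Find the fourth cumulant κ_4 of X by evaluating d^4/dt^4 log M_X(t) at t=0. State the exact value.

κ_4 = K^(4)(0) = -32/15

M_X(t) = (e^(6*t) - e^(2*t))/(4*t)
K_X(t) = log M_X(t) = -log(t) + log(e^(6*t) - e^(2*t)) - 2*log(2)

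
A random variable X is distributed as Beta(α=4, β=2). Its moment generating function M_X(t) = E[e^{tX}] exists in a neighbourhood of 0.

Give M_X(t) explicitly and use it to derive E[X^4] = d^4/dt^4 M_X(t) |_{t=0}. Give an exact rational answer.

E[X^4] = M′′′′(0) = 5/18

M_X(t) = ₁F₁(4; 6; t)
M′(t) = 2*₁F₁(5; 7; t)/3
M′′(t) = 10*₁F₁(6; 8; t)/21
M′′′(t) = 5*₁F₁(7; 9; t)/14
M′′′′(t) = 5*₁F₁(8; 10; t)/18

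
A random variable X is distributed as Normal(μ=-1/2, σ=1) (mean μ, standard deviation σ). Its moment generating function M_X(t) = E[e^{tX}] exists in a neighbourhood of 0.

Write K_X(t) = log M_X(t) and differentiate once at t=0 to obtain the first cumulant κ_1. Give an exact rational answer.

M_X(t) = e^(t^2/2 - t/2)
K_X(t) = log M_X(t) = t^2/2 - t/2
K′(t) = t - 1/2

κ_1 = K′(0) = -1/2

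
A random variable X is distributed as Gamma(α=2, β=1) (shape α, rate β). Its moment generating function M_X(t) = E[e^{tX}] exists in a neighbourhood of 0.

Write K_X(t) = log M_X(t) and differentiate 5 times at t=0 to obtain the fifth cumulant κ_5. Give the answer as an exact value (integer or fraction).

κ_5 = d^5K/dt^5 |_{t=0} = 48

M_X(t) = (1 - t)^(-2)
K_X(t) = log M_X(t) = -2*log(1 - t)
dK/dt = -2/(t - 1)
d^2K/dt^2 = 2/(t^2 - 2*t + 1)
d^3K/dt^3 = -4/(t^3 - 3*t^2 + 3*t - 1)
d^4K/dt^4 = 12/(t^4 - 4*t^3 + 6*t^2 - 4*t + 1)
d^5K/dt^5 = -48/(t^5 - 5*t^4 + 10*t^3 - 10*t^2 + 5*t - 1)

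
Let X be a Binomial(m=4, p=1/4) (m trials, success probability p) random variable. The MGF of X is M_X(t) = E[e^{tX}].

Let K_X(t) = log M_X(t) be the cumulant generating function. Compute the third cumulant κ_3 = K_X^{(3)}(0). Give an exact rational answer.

M_X(t) = (e^(t)/4 + 3/4)^4
K_X(t) = log M_X(t) = 4*log(e^(t)/4 + 3/4)
K^(3)(t) = (-12*e^(2*t) + 36*e^(t))/(e^(3*t) + 9*e^(2*t) + 27*e^(t) + 27)

κ_3 = K^(3)(0) = 3/8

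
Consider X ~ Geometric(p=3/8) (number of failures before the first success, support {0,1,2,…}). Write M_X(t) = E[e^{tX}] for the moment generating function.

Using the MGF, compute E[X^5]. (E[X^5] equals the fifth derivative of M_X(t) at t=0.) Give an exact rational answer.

E[X^5] = M^(5)(0) = 338135/81

M_X(t) = 3/(8*(1 - 5*e^(t)/8))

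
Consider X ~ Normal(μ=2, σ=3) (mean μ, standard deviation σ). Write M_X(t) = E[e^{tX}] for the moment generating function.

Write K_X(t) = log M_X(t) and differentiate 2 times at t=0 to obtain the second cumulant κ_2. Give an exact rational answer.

M_X(t) = e^(9*t^2/2 + 2*t)
K_X(t) = log M_X(t) = 9*t^2/2 + 2*t
K′(t) = 9*t + 2
K′′(t) = 9

κ_2 = K′′(0) = 9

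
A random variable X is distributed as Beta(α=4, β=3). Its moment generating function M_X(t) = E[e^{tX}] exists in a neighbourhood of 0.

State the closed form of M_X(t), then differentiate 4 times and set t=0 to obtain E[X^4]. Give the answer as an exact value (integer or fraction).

M_X(t) = ₁F₁(4; 7; t)
D^4[M](t) = ₁F₁(8; 11; t)/6

E[X^4] = D^4[M](0) = 1/6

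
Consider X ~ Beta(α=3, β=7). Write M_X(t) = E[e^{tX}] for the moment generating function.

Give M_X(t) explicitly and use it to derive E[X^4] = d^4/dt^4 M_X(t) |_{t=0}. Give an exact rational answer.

M_X(t) = ₁F₁(3; 10; t)
M′(t) = 3*₁F₁(4; 11; t)/10
M′′(t) = 6*₁F₁(5; 12; t)/55
M′′′(t) = ₁F₁(6; 13; t)/22
M′′′′(t) = 3*₁F₁(7; 14; t)/143

E[X^4] = M′′′′(0) = 3/143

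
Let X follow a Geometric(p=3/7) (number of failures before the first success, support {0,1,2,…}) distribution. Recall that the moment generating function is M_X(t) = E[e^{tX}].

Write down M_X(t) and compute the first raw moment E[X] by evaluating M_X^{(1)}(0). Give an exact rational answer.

M_X(t) = 3/(7*(1 - 4*e^(t)/7))
M′(t) = 12*e^(t)/(16*e^(2*t) - 56*e^(t) + 49)

E[X] = M′(0) = 4/3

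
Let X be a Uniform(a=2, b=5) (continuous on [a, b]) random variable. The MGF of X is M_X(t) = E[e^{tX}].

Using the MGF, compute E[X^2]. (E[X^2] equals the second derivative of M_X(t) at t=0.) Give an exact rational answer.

M_X(t) = (e^(5*t) - e^(2*t))/(3*t)
M^(2)(t) = (25*t^2*e^(5*t) - 4*t^2*e^(2*t) - 10*t*e^(5*t) + 4*t*e^(2*t) + 2*e^(5*t) - 2*e^(2*t))/(3*t^3)

E[X^2] = M^(2)(0) = 13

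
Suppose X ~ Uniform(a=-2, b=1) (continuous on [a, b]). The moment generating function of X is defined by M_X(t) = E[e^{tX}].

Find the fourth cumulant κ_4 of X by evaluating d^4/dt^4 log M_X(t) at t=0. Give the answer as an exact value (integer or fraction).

M_X(t) = (e^(t) - e^(-2*t))/(3*t)
K_X(t) = log M_X(t) = -log(t) + log(e^(t) - e^(-2*t)) - log(3)

κ_4 = K^(4)(0) = -27/40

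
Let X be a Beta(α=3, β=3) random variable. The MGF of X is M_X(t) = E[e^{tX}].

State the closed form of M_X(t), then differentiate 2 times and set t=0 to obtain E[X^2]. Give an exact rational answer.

E[X^2] = D^2[M](0) = 2/7

M_X(t) = ₁F₁(3; 6; t)
D^2[M](t) = 2*₁F₁(5; 8; t)/7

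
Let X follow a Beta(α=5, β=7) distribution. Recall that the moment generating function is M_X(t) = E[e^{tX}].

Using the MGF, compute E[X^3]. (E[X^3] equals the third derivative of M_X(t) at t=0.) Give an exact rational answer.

M_X(t) = ₁F₁(5; 12; t)
D^3[M](t) = 5*₁F₁(8; 15; t)/52

E[X^3] = D^3[M](0) = 5/52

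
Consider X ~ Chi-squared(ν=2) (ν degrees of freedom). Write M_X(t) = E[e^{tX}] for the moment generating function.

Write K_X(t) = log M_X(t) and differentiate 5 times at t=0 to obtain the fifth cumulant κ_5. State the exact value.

κ_5 = d^5K/dt^5 |_{t=0} = 768

M_X(t) = 1/(1 - 2*t)
K_X(t) = log M_X(t) = -log(1 - 2*t)
dK/dt = -2/(2*t - 1)
d^2K/dt^2 = 4/(4*t^2 - 4*t + 1)
d^3K/dt^3 = -16/(8*t^3 - 12*t^2 + 6*t - 1)
d^4K/dt^4 = 96/(16*t^4 - 32*t^3 + 24*t^2 - 8*t + 1)
d^5K/dt^5 = -768/(32*t^5 - 80*t^4 + 80*t^3 - 40*t^2 + 10*t - 1)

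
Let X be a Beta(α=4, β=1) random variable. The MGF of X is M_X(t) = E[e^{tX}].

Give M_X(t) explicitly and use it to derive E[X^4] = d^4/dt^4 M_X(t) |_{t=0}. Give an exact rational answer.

E[X^4] = D^4[M](0) = 1/2

M_X(t) = ₁F₁(4; 5; t)
D^4[M](t) = ₁F₁(8; 9; t)/2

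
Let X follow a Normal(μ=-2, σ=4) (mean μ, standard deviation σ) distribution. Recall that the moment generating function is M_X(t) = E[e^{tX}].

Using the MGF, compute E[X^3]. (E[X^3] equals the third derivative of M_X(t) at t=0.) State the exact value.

E[X^3] = D^3[M](0) = -104

M_X(t) = e^(8*t^2 - 2*t)
D^3[M](t) = (4096*t^3*e^(8*t^2) - 1536*t^2*e^(8*t^2) + 960*t*e^(8*t^2) - 104*e^(8*t^2))*e^(-2*t)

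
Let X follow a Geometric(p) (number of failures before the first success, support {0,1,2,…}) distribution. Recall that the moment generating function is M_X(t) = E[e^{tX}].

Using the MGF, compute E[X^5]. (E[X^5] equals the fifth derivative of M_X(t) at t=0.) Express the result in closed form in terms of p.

M_X(t) = p/(-(1 - p)*e^(t) + 1)
dM/dt = (-p^2*e^(t) + p*e^(t))/(p^2*e^(2*t) - 2*p*e^(2*t) + 2*p*e^(t) + e^(2*t) - 2*e^(t) + 1)

E[X^5] = d^5M/dt^5 |_{t=0} = -1 + 31/p - 180/p^2 + 390/p^3 - 360/p^4 + 120/p^5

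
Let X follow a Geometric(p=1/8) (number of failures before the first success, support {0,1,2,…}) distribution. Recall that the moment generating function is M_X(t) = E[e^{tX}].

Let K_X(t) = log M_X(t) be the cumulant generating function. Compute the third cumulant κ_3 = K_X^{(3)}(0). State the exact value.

M_X(t) = 1/(8*(1 - 7*e^(t)/8))
K_X(t) = log M_X(t) = -log(1 - 7*e^(t)/8) - 3*log(2)
dK/dt = -7*e^(t)/(7*e^(t) - 8)
d^2K/dt^2 = 56*e^(t)/(49*e^(2*t) - 112*e^(t) + 64)
d^3K/dt^3 = (-392*e^(2*t) - 448*e^(t))/(343*e^(3*t) - 1176*e^(2*t) + 1344*e^(t) - 512)

κ_3 = d^3K/dt^3 |_{t=0} = 840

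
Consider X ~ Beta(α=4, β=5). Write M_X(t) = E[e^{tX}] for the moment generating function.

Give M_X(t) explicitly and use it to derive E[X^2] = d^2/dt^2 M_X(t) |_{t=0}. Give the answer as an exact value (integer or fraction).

M_X(t) = ₁F₁(4; 9; t)
dM/dt = 4*₁F₁(5; 10; t)/9
d^2M/dt^2 = 2*₁F₁(6; 11; t)/9

E[X^2] = d^2M/dt^2 |_{t=0} = 2/9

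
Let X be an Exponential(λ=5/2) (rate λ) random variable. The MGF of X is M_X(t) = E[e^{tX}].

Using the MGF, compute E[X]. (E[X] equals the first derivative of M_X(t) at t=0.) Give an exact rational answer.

E[X] = dM/dt |_{t=0} = 2/5

M_X(t) = 5/(2*(5/2 - t))
dM/dt = 10/(4*t^2 - 20*t + 25)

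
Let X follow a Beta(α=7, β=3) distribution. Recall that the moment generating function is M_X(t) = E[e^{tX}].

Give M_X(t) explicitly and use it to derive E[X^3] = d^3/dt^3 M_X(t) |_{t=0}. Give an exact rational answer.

E[X^3] = M^(3)(0) = 21/55

M_X(t) = ₁F₁(7; 10; t)
M^(3)(t) = 21*₁F₁(10; 13; t)/55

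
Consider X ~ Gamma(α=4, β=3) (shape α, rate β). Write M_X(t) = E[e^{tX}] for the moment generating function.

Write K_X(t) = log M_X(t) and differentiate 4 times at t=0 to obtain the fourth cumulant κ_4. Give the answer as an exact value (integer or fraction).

M_X(t) = 81/(3 - t)^4
K_X(t) = log M_X(t) = -4*log(3 - t) + 4*log(3)
dK/dt = -4/(t - 3)
d^2K/dt^2 = 4/(t^2 - 6*t + 9)
d^3K/dt^3 = -8/(t^3 - 9*t^2 + 27*t - 27)
d^4K/dt^4 = 24/(t^4 - 12*t^3 + 54*t^2 - 108*t + 81)

κ_4 = d^4K/dt^4 |_{t=0} = 8/27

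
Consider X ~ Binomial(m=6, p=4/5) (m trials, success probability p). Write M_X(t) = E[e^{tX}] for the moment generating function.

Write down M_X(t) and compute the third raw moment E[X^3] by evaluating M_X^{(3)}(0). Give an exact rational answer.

M_X(t) = (4*e^(t)/5 + 1/5)^6
M′(t) = 24576*e^(6*t)/15625 + 6144*e^(5*t)/3125 + 3072*e^(4*t)/3125 + 768*e^(3*t)/3125 + 96*e^(2*t)/3125 + 24*e^(t)/15625
M′′(t) = 147456*e^(6*t)/15625 + 6144*e^(5*t)/625 + 12288*e^(4*t)/3125 + 2304*e^(3*t)/3125 + 192*e^(2*t)/3125 + 24*e^(t)/15625
M′′′(t) = 884736*e^(6*t)/15625 + 6144*e^(5*t)/125 + 49152*e^(4*t)/3125 + 6912*e^(3*t)/3125 + 384*e^(2*t)/3125 + 24*e^(t)/15625

E[X^3] = M′′′(0) = 3096/25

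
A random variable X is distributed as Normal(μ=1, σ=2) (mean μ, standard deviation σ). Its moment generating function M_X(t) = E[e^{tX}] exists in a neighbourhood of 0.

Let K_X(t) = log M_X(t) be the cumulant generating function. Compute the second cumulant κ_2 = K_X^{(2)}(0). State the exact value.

M_X(t) = e^(2*t^2 + t)
K_X(t) = log M_X(t) = 2*t^2 + t
dK/dt = 4*t + 1
d^2K/dt^2 = 4

κ_2 = d^2K/dt^2 |_{t=0} = 4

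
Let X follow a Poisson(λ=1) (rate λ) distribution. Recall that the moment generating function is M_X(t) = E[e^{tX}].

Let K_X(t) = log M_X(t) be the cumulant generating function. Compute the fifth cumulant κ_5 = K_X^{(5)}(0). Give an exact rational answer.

κ_5 = d^5K/dt^5 |_{t=0} = 1

M_X(t) = e^(e^(t) - 1)
K_X(t) = log M_X(t) = e^(t) - 1
dK/dt = e^(t)
d^2K/dt^2 = e^(t)
d^3K/dt^3 = e^(t)
d^4K/dt^4 = e^(t)
d^5K/dt^5 = e^(t)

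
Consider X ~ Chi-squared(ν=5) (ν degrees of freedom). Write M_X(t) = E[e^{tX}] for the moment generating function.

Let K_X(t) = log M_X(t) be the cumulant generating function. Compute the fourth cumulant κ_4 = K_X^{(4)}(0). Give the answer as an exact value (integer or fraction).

M_X(t) = (1 - 2*t)^(-5/2)
K_X(t) = log M_X(t) = -5*log(1 - 2*t)/2
dK/dt = -5/(2*t - 1)
d^2K/dt^2 = 10/(4*t^2 - 4*t + 1)
d^3K/dt^3 = -40/(8*t^3 - 12*t^2 + 6*t - 1)
d^4K/dt^4 = 240/(16*t^4 - 32*t^3 + 24*t^2 - 8*t + 1)

κ_4 = d^4K/dt^4 |_{t=0} = 240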